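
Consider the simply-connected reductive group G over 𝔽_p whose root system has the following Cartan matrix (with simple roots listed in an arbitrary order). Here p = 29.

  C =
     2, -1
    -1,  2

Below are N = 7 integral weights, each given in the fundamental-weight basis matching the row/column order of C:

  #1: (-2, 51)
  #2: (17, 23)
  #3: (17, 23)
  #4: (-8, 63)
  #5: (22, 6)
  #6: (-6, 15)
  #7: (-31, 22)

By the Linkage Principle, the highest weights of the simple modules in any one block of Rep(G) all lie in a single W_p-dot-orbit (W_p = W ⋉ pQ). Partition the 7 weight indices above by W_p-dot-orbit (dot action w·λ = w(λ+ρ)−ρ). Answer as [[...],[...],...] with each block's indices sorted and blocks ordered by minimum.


Dynkin diagram of C (from the 2 off-diagonal −1 entries): A_2.

λ_j+ρ reflected into Ā_29 (⟨·,θ^∨⟩≤29); 2-tuples as given:

  λ_1 → (22, 6) · λ_2 → (5, 11) · λ_3 → (5, 11) · λ_4 → (22, 6) · λ_5 → (22, 6) · λ_6 → (5, 11) · λ_7 → (22, 6)

The 7 indices split into 2 linkage classes (same alcove rep ⇔ same W_29-dot-orbit):

[[1, 4, 5, 7], [2, 3, 6]]


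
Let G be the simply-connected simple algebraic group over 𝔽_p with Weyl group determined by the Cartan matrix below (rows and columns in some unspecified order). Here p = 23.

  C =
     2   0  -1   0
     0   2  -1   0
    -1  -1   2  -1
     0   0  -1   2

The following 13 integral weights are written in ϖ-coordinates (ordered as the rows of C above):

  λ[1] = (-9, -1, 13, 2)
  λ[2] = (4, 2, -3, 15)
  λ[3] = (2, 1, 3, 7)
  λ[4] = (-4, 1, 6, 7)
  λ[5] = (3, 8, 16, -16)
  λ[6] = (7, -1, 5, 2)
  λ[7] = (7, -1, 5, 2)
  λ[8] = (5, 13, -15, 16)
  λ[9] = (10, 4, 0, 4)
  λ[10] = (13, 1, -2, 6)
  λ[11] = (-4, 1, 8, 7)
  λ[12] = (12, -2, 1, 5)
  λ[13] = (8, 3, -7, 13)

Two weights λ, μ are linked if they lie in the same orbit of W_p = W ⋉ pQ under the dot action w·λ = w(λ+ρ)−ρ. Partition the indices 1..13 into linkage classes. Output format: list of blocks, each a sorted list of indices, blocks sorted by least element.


Dynkin diagram of C (from the 6 off-diagonal −1 entries): D_4.

Folding the 13 weights λ_j+ρ into Ā_23 (reps in the given 4-coord order):

  λ_1 → (8, 0, 6, 3) · λ_2 → (3, 1, 2, 14) · λ_3 → (3, 2, 4, 8) · λ_4 → (3, 2, 4, 8) · λ_5 → (3, 2, 4, 8) · λ_6 → (8, 0, 6, 3) · λ_7 → (8, 0, 6, 3) · λ_8 → (8, 0, 6, 3) · λ_9 → (11, 5, 1, 5) · λ_10 → (13, 1, 1, 6) · λ_11 → (3, 2, 4, 8) · λ_12 → (13, 1, 1, 6) · λ_13 → (3, 2, 4, 8)

Grouping the 13 weights by Ā_23-representative: 5 linkage classes.

[[1, 6, 7, 8], [2], [3, 4, 5, 11, 13], [9], [10, 12]]


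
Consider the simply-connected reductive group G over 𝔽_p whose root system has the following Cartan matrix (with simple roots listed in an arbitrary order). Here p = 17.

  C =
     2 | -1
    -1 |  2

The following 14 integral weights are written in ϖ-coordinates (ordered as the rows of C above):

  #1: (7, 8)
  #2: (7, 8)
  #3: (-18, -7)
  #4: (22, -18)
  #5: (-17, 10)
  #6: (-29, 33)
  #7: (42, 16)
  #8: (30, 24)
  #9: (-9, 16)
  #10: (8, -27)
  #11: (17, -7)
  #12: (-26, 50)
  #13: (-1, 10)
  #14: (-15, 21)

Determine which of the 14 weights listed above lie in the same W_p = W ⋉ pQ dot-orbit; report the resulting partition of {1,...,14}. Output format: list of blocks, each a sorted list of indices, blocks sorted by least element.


Cartan matrix: type A_2 (|W|=6); un-permuting the 2 rows.

Ā_17 reps of the 14 weights (A_2, coords as presented):

  λ_1 → (8, 9)
  λ_2 → (8, 9)
  λ_3 → (0, 11)
  λ_4 → (0, 11)
  λ_5 → (11, 5)
  λ_6 → (0, 11)
  λ_7 → (8, 9)
  λ_8 → (9, 3)
  λ_9 → (8, 9)
  λ_10 → (8, 0)
  λ_11 → (11, 5)
  λ_12 → (8, 9)
  λ_13 → (0, 11)
  λ_14 → (9, 3)

Partition of {1..14} into 5 W_17-dot-orbits:

[[1, 2, 7, 9, 12], [3, 4, 6, 13], [5, 11], [8, 14], [10]]


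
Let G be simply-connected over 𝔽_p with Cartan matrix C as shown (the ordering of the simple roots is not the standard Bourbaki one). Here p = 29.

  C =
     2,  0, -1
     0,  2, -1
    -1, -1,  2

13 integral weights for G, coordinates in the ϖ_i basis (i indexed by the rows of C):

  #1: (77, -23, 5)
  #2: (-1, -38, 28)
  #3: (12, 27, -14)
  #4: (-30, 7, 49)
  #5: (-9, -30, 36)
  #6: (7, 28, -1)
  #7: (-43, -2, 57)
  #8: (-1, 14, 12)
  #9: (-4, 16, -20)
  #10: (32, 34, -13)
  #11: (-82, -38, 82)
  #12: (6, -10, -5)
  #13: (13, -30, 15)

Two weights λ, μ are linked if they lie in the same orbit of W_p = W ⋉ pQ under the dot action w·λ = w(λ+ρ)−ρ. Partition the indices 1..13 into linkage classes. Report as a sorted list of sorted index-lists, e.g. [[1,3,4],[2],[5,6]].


A_3 Cartan matrix, 3 simple roots permuted; ρ=(1,1,1).

Each λ_j+ρ reduced to Ā_29; 3-tuples below use C's row order:

    1: (6, 4, 3)
    2: (0, 21, 0)
    3: (0, 15, 13)
    4: (0, 21, 0)
    5: (0, 21, 0)
    6: (0, 21, 0)
    7: (0, 15, 13)
    8: (0, 15, 13)
    9: (17, 3, 2)
    10: (6, 4, 2)
    11: (6, 4, 2)
    12: (6, 4, 3)
    13: (0, 15, 13)

Grouping the 13 weights by Ā_29-representative: 5 linkage classes.

[[1, 12], [2, 4, 5, 6], [3, 7, 8, 13], [9], [10, 11]]


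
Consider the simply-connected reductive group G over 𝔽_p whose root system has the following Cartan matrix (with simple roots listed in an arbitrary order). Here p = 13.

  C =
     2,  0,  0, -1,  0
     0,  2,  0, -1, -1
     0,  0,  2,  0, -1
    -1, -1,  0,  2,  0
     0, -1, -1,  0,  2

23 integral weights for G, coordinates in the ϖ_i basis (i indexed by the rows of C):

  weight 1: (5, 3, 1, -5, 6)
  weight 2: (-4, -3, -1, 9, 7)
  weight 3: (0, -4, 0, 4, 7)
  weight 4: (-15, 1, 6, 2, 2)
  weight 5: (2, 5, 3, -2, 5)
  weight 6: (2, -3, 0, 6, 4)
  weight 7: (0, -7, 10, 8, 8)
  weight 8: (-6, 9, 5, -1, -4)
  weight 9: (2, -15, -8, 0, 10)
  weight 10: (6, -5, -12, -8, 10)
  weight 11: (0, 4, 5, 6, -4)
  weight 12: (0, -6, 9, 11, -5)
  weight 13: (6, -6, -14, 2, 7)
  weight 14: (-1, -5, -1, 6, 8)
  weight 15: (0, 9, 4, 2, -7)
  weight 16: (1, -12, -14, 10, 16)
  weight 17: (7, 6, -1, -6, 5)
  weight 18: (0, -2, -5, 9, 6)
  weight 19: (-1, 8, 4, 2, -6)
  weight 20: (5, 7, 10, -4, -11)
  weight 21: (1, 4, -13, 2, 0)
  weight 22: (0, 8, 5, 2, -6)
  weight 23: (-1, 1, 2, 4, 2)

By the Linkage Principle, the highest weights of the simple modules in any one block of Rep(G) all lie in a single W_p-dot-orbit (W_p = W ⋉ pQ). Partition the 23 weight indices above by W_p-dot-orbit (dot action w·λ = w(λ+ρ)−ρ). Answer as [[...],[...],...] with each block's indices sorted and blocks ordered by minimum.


A_5 Cartan matrix, 5 simple roots permuted; ρ=(1,1,1,1,1).

Alcove-folded reps (p=13, 23 weights, presented ϖ-order):

  [1] (0, 0, 0, 4, 7)
  [2] (0, 2, 3, 5, 3)
  [3] (1, 3, 1, 2, 5)
  [4] (1, 3, 1, 2, 5)
  [5] (1, 3, 1, 2, 5)
  [6] (2, 2, 0, 5, 3)
  [7] (3, 1, 0, 6, 2)
  [8] (0, 2, 3, 5, 3)
  [9] (3, 1, 0, 6, 2)
  [10] (0, 0, 0, 4, 7)
  [11] (2, 2, 0, 5, 3)
  [12] (0, 4, 0, 3, 5)
  [13] (0, 2, 3, 5, 3)
  [14] (0, 4, 0, 3, 5)
  [15] (0, 4, 0, 3, 5)
  [16] (0, 0, 0, 4, 7)
  [17] (0, 2, 3, 5, 3)
  [18] (3, 1, 0, 6, 2)
  [19] (0, 4, 0, 3, 5)
  [20] (1, 3, 1, 2, 5)
  [21] (1, 3, 1, 2, 5)
  [22] (0, 4, 0, 3, 5)
  [23] (0, 2, 3, 5, 3)

Grouping the 23 weights by Ā_13-representative: 6 linkage classes.

[[1, 10, 16], [2, 8, 13, 17, 23], [3, 4, 5, 20, 21], [6, 11], [7, 9, 18], [12, 14, 15, 19, 22]]


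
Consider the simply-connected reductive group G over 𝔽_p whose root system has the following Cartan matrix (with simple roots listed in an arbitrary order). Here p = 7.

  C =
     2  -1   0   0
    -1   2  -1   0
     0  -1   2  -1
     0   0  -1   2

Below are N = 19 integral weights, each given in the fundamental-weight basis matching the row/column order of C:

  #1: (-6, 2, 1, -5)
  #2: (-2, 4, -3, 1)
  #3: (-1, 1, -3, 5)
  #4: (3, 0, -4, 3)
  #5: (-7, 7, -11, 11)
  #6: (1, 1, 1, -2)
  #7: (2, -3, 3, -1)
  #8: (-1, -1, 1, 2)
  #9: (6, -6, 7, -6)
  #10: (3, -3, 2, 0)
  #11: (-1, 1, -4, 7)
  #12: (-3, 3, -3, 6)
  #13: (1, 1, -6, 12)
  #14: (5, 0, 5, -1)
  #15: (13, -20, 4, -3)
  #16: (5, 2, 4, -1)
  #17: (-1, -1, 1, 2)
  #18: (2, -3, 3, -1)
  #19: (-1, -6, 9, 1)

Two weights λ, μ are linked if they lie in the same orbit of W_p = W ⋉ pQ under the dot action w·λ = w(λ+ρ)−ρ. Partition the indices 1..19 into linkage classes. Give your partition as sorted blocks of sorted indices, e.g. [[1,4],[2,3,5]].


Type A_4, rank 4, |W|=120; reorder rows/cols to standard.

Alcove-folded reps (p=7, 19 weights, presented ϖ-order):

    [1] (1, 2, 2, 0)
    [2] (1, 2, 2, 0)
    [3] (0, 0, 2, 4)
    [4] (2, 2, 1, 1)
    [5] (2, 2, 1, 1)
    [6] (2, 2, 1, 1)
    [7] (1, 2, 2, 0)
    [8] (0, 0, 2, 3)
    [9] (1, 2, 2, 0)
    [10] (2, 2, 1, 1)
    [11] (0, 0, 2, 4)
    [12] (0, 0, 2, 3)
    [13] (2, 2, 1, 1)
    [14] (0, 1, 0, 6)
    [15] (0, 0, 2, 3)
    [16] (0, 0, 2, 4)
    [17] (0, 0, 2, 3)
    [18] (1, 2, 2, 0)
    [19] (0, 0, 2, 3)

Partition of {1..19} into 5 W_7-dot-orbits:

[[1, 2, 7, 9, 18], [3, 11, 16], [4, 5, 6, 10, 13], [8, 12, 15, 17, 19], [14]]


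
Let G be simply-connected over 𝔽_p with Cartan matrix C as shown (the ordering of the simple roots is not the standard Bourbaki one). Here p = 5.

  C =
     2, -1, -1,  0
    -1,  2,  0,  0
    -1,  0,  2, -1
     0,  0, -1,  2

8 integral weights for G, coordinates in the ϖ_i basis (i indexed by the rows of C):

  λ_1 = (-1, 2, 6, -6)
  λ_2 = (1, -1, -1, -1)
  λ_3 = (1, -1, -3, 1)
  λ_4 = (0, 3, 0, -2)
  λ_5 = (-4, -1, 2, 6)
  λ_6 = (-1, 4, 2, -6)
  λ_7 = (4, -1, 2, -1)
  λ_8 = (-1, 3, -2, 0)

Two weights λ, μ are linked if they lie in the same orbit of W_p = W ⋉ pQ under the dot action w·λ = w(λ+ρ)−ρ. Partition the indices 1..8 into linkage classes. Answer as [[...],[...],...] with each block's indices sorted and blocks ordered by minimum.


Type A_4, rank 4, |W|=120; reorder rows/cols to standard.

Alcove-folded reps (p=5, 8 weights, presented ϖ-order):

  λ_1 → (2, 0, 0, 0)
  λ_2 → (2, 0, 0, 0)
  λ_3 → (0, 0, 2, 0)
  λ_4 → (1, 3, 0, 0)
  λ_5 → (0, 0, 2, 0)
  λ_6 → (2, 0, 0, 0)
  λ_7 → (2, 0, 0, 0)
  λ_8 → (1, 3, 0, 0)

Linkage partition of the 8 weights (3 classes, p=5):

[[1, 2, 6, 7], [3, 5], [4, 8]]


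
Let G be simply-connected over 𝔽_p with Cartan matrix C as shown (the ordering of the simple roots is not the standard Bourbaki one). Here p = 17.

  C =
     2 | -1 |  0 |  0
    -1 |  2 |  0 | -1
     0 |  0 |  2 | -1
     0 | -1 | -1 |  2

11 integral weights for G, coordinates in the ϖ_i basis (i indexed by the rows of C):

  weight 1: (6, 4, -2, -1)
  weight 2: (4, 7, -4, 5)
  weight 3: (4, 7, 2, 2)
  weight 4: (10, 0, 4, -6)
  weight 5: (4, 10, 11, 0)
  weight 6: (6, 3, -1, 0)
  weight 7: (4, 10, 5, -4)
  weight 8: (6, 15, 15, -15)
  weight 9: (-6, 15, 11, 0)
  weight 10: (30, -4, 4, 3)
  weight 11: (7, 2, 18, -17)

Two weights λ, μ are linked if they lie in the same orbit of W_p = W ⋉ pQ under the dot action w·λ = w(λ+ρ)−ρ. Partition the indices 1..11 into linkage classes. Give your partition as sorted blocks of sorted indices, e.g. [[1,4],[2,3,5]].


A_4 Cartan matrix, 4 simple roots permuted; ρ=(1,1,1,1).

W_17-reps of the 11 weights in Ā_17 (same 4-coord order as C):

  λ_1+ρ ↦ (7, 4, 0, 1);  λ_2+ρ ↦ (3, 8, 1, 3);  λ_3+ρ ↦ (3, 8, 1, 3);  λ_4+ρ ↦ (7, 4, 0, 1);  λ_5+ρ ↦ (7, 4, 0, 1);  λ_6+ρ ↦ (7, 4, 0, 1);  λ_7+ρ ↦ (3, 8, 1, 3);  λ_8+ρ ↦ (1, 1, 6, 8);  λ_9+ρ ↦ (7, 4, 0, 1);  λ_10+ρ ↦ (3, 8, 1, 3);  λ_11+ρ ↦ (3, 8, 1, 3)

Partition of {1..11} into 3 W_17-dot-orbits:

[[1, 4, 5, 6, 9], [2, 3, 7, 10, 11], [8]]


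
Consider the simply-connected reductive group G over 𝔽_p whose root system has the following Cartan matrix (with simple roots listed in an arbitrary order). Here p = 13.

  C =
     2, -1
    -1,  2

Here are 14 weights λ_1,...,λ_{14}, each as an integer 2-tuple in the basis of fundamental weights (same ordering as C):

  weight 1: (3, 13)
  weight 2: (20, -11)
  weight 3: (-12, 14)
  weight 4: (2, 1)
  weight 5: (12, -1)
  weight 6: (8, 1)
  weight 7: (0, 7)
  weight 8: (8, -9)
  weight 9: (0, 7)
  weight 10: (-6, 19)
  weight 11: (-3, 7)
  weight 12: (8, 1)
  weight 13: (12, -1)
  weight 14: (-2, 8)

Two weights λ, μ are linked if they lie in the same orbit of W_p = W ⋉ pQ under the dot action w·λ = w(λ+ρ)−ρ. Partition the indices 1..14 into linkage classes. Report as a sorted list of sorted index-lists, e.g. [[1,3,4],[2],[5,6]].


Dynkin diagram of C (from the 2 off-diagonal −1 entries): A_2.

λ_j+ρ reflected into Ā_13 (⟨·,θ^∨⟩≤13); 2-tuples as given:

  λ_1+ρ ↦ (1, 8);  λ_2+ρ ↦ (3, 2);  λ_3+ρ ↦ (9, 2);  λ_4+ρ ↦ (3, 2);  λ_5+ρ ↦ (13, 0);  λ_6+ρ ↦ (9, 2);  λ_7+ρ ↦ (1, 8);  λ_8+ρ ↦ (1, 8);  λ_9+ρ ↦ (1, 8);  λ_10+ρ ↦ (2, 6);  λ_11+ρ ↦ (2, 6);  λ_12+ρ ↦ (9, 2);  λ_13+ρ ↦ (13, 0);  λ_14+ρ ↦ (1, 8)

The 14 indices split into 5 linkage classes (same alcove rep ⇔ same W_13-dot-orbit):

[[1, 7, 8, 9, 14], [2, 4], [3, 6, 12], [5, 13], [10, 11]]


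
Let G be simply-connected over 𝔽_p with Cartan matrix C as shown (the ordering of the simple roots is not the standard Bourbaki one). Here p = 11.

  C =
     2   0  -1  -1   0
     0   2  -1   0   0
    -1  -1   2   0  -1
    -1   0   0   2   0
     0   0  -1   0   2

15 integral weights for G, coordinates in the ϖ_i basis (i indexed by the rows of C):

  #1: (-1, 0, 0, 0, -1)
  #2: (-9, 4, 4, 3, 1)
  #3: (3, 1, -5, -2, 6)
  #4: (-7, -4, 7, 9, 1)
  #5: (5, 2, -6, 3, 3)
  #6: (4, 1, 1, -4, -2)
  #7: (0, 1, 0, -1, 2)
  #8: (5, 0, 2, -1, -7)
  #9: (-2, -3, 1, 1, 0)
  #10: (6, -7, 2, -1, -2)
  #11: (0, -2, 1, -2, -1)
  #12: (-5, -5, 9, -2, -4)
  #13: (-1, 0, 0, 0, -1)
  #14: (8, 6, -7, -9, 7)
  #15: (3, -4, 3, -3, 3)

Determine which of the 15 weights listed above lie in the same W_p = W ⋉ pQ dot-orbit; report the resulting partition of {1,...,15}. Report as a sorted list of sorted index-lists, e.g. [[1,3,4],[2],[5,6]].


D_5 Cartan matrix, 5 simple roots permuted; ρ=(1,1,1,1,1).

Folding the 15 weights λ_j+ρ into Ā_11 (reps in the given 5-coord order):

  [1] (0, 1, 1, 1, 0)
  [2] (1, 2, 1, 3, 1)
  [3] (1, 2, 1, 0, 3)
  [4] (1, 0, 1, 1, 1)
  [5] (1, 2, 1, 3, 1)
  [6] (1, 2, 1, 3, 1)
  [7] (1, 2, 1, 0, 3)
  [8] (1, 2, 1, 0, 3)
  [9] (0, 1, 1, 1, 0)
  [10] (1, 2, 1, 0, 3)
  [11] (0, 1, 1, 1, 0)
  [12] (1, 2, 1, 3, 1)
  [13] (0, 1, 1, 1, 0)
  [14] (1, 0, 1, 1, 1)
  [15] (1, 2, 1, 0, 3)

Linkage partition of the 15 weights (4 classes, p=11):

[[1, 9, 11, 13], [2, 5, 6, 12], [3, 7, 8, 10, 15], [4, 14]]


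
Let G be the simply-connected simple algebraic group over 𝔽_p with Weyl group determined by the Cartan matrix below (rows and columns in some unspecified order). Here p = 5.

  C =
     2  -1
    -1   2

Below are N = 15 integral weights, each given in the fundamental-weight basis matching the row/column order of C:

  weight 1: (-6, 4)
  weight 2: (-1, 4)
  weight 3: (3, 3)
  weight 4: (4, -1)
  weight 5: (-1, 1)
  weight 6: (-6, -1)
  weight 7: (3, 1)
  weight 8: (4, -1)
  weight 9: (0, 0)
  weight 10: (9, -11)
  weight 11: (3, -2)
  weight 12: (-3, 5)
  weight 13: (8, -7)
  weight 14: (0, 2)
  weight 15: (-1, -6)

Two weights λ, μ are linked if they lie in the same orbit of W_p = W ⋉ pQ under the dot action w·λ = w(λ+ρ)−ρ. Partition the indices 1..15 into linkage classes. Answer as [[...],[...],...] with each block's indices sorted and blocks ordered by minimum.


Type A_2, rank 2, |W|=6; reorder rows/cols to standard.

Alcove-folded reps (p=5, 15 weights, presented ϖ-order):

  1: (5, 0)
  2: (0, 5)
  3: (1, 1)
  4: (5, 0)
  5: (0, 2)
  6: (0, 5)
  7: (3, 1)
  8: (5, 0)
  9: (1, 1)
  10: (5, 0)
  11: (3, 1)
  12: (1, 3)
  13: (1, 1)
  14: (1, 3)
  15: (5, 0)

Partition of {1..15} into 6 W_5-dot-orbits:

[[1, 4, 8, 10, 15], [2, 6], [3, 9, 13], [5], [7, 11], [12, 14]]


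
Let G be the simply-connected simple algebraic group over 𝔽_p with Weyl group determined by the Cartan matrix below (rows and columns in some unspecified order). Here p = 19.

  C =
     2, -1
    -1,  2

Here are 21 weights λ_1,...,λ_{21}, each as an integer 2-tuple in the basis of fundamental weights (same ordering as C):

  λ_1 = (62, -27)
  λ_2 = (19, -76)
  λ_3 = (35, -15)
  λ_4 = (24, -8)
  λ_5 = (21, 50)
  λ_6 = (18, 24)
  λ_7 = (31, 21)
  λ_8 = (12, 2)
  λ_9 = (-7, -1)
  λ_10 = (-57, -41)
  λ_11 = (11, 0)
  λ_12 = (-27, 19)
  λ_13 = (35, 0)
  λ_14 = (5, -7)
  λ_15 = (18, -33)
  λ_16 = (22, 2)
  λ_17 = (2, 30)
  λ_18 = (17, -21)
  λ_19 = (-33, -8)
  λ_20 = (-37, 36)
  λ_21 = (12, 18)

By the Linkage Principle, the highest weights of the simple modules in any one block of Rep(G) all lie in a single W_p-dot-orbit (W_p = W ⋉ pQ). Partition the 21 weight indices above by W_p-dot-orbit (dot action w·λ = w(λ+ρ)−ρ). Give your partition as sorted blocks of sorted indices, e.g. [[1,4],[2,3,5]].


C ↔ A_2 under row/col permutation; |W(A_2)| = 6.

Ā_19 reps of the 21 weights (A_2, coords as presented):

  [1] (12, 1);  [2] (1, 17);  [3] (2, 3);  [4] (12, 1);  [5] (13, 3);  [6] (0, 6);  [7] (13, 3);  [8] (13, 3);  [9] (0, 6);  [10] (1, 17);  [11] (12, 1);  [12] (12, 1);  [13] (1, 17);  [14] (0, 6);  [15] (0, 6);  [16] (12, 4);  [17] (12, 4);  [18] (1, 17);  [19] (12, 1);  [20] (1, 17);  [21] (0, 6)

6 distinct reps among the 21 weights ⇒ 6 W_19-linkage classes:

[[1, 4, 11, 12, 19], [2, 10, 13, 18, 20], [3], [5, 7, 8], [6, 9, 14, 15, 21], [16, 17]]


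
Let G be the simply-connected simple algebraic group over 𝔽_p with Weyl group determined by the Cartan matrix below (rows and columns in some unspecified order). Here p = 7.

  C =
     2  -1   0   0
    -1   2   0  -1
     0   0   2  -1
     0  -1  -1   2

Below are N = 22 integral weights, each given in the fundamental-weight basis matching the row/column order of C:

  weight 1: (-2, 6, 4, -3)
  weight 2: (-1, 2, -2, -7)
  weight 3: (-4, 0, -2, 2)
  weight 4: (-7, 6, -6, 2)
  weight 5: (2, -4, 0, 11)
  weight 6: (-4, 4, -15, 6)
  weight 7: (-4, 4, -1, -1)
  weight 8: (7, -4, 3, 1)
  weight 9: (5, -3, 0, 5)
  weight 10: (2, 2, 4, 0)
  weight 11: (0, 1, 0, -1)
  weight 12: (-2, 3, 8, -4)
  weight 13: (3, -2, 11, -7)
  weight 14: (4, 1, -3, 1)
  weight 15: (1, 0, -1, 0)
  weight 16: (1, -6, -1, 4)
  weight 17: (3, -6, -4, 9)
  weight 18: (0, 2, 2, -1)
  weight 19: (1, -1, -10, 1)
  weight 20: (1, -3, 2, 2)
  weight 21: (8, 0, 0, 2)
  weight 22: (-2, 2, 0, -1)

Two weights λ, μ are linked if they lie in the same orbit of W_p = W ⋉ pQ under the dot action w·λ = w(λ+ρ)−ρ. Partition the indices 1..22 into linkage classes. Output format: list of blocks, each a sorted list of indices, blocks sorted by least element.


A_4 Cartan matrix, 4 simple roots permuted; ρ=(1,1,1,1).

Folding the 22 weights λ_j+ρ into Ā_7 (reps in the given 4-coord order):

  [1] (2, 2, 0, 2);  [2] (1, 3, 3, 0);  [3] (1, 2, 1, 0);  [4] (2, 1, 0, 1);  [5] (2, 1, 0, 1);  [6] (3, 2, 0, 0);  [7] (3, 2, 0, 0);  [8] (1, 2, 1, 0);  [9] (0, 2, 3, 1);  [10] (2, 1, 0, 1);  [11] (1, 2, 1, 0);  [12] (0, 2, 3, 1);  [13] (2, 1, 0, 1);  [14] (3, 2, 0, 0);  [15] (2, 1, 0, 1);  [16] (3, 2, 0, 0);  [17] (2, 2, 0, 2);  [18] (1, 3, 3, 0);  [19] (3, 2, 0, 0);  [20] (0, 2, 3, 1);  [21] (0, 2, 3, 1);  [22] (1, 2, 1, 0)

Linkage partition of the 22 weights (6 classes, p=7):

[[1, 17], [2, 18], [3, 8, 11, 22], [4, 5, 10, 13, 15], [6, 7, 14, 16, 19], [9, 12, 20, 21]]


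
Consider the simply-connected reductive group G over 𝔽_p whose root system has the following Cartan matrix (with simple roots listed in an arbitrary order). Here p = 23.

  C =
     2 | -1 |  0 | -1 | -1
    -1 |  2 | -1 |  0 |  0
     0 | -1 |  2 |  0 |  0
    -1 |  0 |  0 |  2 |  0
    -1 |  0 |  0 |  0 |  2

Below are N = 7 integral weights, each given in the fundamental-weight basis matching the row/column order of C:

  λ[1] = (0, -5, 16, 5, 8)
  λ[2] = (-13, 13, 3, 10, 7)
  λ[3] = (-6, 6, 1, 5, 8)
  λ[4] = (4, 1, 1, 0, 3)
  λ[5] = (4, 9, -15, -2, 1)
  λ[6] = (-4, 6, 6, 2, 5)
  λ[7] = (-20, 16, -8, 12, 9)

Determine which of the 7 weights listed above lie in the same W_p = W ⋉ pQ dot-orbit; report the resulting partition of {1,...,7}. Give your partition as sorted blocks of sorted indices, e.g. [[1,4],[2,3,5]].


Type D_5, rank 5, |W|=1920; reorder rows/cols to standard.

W_23-reps of the 7 weights in Ā_23 (same 5-coord order as C):

    [1] (3, 3, 7, 0, 3)
    [2] (5, 2, 2, 1, 4)
    [3] (5, 2, 2, 1, 4)
    [4] (5, 2, 2, 1, 4)
    [5] (0, 4, 10, 1, 2)
    [6] (3, 3, 7, 0, 3)
    [7] (5, 2, 2, 1, 4)

These 7 weights hit 3 W_23-dot-orbits; sizes (2, 4, 1):

[[1, 6], [2, 3, 4, 7], [5]]


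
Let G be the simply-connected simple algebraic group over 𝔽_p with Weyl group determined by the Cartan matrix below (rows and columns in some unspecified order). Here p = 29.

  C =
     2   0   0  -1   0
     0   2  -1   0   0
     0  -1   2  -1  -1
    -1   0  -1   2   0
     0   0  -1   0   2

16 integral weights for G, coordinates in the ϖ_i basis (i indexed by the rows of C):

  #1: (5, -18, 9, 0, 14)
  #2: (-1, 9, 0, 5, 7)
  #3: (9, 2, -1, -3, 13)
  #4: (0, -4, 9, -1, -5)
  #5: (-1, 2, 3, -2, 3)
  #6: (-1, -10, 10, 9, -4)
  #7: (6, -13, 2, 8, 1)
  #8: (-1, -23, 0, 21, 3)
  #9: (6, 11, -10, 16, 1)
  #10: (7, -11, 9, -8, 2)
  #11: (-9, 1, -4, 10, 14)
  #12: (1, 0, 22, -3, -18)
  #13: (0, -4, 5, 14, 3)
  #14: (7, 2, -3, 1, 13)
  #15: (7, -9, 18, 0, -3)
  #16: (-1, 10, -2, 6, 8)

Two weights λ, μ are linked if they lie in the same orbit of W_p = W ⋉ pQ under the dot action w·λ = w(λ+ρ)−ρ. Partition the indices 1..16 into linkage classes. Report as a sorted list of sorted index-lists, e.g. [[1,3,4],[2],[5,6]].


Dynkin diagram of C (from the 8 off-diagonal −1 entries): D_5.

Each λ_j+ρ reduced to Ā_29; 5-tuples below use C's row order:

  λ_1+ρ ↦ (0, 10, 1, 3, 8)
  λ_2+ρ ↦ (0, 10, 1, 3, 8)
  λ_3+ρ ↦ (8, 1, 2, 0, 12)
  λ_4+ρ ↦ (1, 3, 3, 0, 4)
  λ_5+ρ ↦ (1, 3, 3, 0, 4)
  λ_6+ρ ↦ (0, 8, 1, 8, 2)
  λ_7+ρ ↦ (7, 3, 2, 0, 7)
  λ_8+ρ ↦ (0, 1, 4, 1, 17)
  λ_9+ρ ↦ (7, 3, 2, 0, 7)
  λ_10+ρ ↦ (1, 3, 3, 0, 4)
  λ_11+ρ ↦ (8, 1, 2, 0, 12)
  λ_12+ρ ↦ (0, 1, 4, 1, 17)
  λ_13+ρ ↦ (1, 3, 3, 0, 4)
  λ_14+ρ ↦ (8, 1, 2, 0, 12)
  λ_15+ρ ↦ (0, 8, 1, 8, 2)
  λ_16+ρ ↦ (0, 10, 1, 3, 8)

Grouping the 16 weights by Ā_29-representative: 6 linkage classes.

[[1, 2, 16], [3, 11, 14], [4, 5, 10, 13], [6, 15], [7, 9], [8, 12]]


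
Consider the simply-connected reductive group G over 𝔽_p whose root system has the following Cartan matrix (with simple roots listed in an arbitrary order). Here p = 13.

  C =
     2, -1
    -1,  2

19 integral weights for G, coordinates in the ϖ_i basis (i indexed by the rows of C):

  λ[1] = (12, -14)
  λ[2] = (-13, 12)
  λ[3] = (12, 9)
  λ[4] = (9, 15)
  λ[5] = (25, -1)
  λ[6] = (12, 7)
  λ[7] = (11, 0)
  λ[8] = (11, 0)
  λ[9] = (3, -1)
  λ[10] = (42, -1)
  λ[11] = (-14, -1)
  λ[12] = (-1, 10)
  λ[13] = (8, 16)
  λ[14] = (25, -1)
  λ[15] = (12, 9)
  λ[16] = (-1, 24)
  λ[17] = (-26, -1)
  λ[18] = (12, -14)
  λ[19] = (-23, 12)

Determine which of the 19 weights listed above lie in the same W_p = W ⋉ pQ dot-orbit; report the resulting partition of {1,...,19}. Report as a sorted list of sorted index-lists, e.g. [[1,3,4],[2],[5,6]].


Cartan matrix: type A_2 (|W|=6); un-permuting the 2 rows.

Each λ_j+ρ reduced to Ā_13; 2-tuples below use C's row order:

  [1] (0, 13) · [2] (12, 1) · [3] (3, 0) · [4] (3, 0) · [5] (0, 13) · [6] (5, 0) · [7] (12, 1) · [8] (12, 1) · [9] (4, 0) · [10] (4, 0) · [11] (0, 13) · [12] (0, 11) · [13] (4, 0) · [14] (0, 13) · [15] (3, 0) · [16] (12, 1) · [17] (12, 1) · [18] (0, 13) · [19] (4, 0)

Grouping the 19 weights by Ā_13-representative: 6 linkage classes.

[[1, 5, 11, 14, 18], [2, 7, 8, 16, 17], [3, 4, 15], [6], [9, 10, 13, 19], [12]]


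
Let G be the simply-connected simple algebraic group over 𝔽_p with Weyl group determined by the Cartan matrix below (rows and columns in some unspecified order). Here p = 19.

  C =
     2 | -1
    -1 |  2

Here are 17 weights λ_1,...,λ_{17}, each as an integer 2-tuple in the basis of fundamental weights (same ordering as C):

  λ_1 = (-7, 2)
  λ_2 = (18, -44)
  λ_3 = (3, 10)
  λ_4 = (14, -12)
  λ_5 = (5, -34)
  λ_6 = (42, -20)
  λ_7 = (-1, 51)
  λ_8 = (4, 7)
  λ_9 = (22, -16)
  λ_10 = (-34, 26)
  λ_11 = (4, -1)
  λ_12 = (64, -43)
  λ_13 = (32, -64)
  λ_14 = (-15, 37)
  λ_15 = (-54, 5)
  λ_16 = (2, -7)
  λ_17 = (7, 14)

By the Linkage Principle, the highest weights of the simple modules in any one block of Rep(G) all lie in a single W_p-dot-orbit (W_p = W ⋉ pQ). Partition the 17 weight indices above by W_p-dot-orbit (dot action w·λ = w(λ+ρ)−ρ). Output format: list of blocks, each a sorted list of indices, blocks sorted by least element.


C ↔ A_2 under row/col permutation; |W(A_2)| = 6.

λ_j+ρ reflected into Ā_19 (⟨·,θ^∨⟩≤19); 2-tuples as given:

  λ_1+ρ ↦ (3, 3) · λ_2+ρ ↦ (5, 0) · λ_3+ρ ↦ (4, 11) · λ_4+ρ ↦ (4, 11) · λ_5+ρ ↦ (5, 8) · λ_6+ρ ↦ (5, 0) · λ_7+ρ ↦ (5, 0) · λ_8+ρ ↦ (5, 8) · λ_9+ρ ↦ (4, 11) · λ_10+ρ ↦ (5, 8) · λ_11+ρ ↦ (5, 0) · λ_12+ρ ↦ (4, 11) · λ_13+ρ ↦ (5, 8) · λ_14+ρ ↦ (5, 0) · λ_15+ρ ↦ (4, 6) · λ_16+ρ ↦ (3, 3) · λ_17+ρ ↦ (4, 11)

5 distinct reps among the 17 weights ⇒ 5 W_19-linkage classes:

[[1, 16], [2, 6, 7, 11, 14], [3, 4, 9, 12, 17], [5, 8, 10, 13], [15]]


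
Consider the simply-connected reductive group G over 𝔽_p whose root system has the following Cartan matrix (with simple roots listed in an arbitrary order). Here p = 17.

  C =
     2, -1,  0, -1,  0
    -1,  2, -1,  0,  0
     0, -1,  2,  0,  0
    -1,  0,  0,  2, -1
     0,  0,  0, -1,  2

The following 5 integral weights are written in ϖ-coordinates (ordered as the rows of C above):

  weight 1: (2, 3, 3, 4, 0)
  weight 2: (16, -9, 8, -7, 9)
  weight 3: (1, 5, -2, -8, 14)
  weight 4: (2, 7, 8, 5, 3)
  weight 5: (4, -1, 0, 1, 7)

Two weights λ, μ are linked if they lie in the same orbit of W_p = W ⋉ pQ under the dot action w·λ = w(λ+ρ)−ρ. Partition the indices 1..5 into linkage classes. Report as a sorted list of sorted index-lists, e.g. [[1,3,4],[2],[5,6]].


Root system A_5: the 5×5 matrix C matches after relabeling.

Folding the 5 weights λ_j+ρ into Ā_17 (reps in the given 5-coord order):

    λ_1 → (3, 4, 4, 5, 1)
    λ_2 → (3, 4, 4, 5, 1)
    λ_3 → (5, 0, 1, 2, 8)
    λ_4 → (0, 4, 4, 3, 6)
    λ_5 → (5, 0, 1, 2, 8)

Grouping the 5 weights by Ā_17-representative: 3 linkage classes.

[[1, 2], [3, 5], [4]]


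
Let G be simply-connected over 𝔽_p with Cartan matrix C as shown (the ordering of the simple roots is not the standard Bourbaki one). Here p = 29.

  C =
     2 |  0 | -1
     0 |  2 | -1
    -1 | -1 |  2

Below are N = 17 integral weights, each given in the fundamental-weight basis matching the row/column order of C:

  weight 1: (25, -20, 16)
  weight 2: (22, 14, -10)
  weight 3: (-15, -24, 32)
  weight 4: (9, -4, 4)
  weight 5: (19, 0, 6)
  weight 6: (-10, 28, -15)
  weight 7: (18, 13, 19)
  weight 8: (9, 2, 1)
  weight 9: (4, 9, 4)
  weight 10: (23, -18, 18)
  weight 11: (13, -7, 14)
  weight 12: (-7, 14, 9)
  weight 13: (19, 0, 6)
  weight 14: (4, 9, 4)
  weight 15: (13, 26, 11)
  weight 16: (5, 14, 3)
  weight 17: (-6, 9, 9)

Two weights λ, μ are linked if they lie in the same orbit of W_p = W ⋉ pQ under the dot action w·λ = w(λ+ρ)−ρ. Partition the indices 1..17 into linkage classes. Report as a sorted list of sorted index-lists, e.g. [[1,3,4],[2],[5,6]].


Cartan matrix: type A_3 (|W|=24); un-permuting the 3 rows.

Each λ_j+ρ reduced to Ā_29; 3-tuples below use C's row order:

    1: (10, 3, 2)
    2: (14, 6, 9)
    3: (6, 15, 4)
    4: (10, 3, 2)
    5: (20, 1, 7)
    6: (14, 6, 9)
    7: (5, 10, 5)
    8: (10, 3, 2)
    9: (5, 10, 5)
    10: (10, 3, 2)
    11: (14, 6, 9)
    12: (6, 15, 4)
    13: (20, 1, 7)
    14: (5, 10, 5)
    15: (10, 3, 2)
    16: (6, 15, 4)
    17: (5, 10, 5)

These 17 weights hit 5 W_29-dot-orbits; sizes (5, 3, 3, 2, 4):

[[1, 4, 8, 10, 15], [2, 6, 11], [3, 12, 16], [5, 13], [7, 9, 14, 17]]


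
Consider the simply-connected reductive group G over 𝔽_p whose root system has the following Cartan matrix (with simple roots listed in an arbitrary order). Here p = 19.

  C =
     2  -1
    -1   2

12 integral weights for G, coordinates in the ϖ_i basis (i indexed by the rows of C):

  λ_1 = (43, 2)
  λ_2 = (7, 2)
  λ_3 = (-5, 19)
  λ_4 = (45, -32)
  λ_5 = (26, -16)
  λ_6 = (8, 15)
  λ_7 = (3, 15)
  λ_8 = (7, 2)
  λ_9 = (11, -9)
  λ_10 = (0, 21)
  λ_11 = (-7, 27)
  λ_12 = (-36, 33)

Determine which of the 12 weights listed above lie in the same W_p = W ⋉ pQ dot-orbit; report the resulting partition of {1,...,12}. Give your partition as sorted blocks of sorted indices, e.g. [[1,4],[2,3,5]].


A_2 Cartan matrix, 2 simple roots permuted; ρ=(1,1).

Ā_19 reps of the 12 weights (A_2, coords as presented):

  λ_1 → (3, 10);  λ_2 → (8, 3);  λ_3 → (3, 15);  λ_4 → (4, 8);  λ_5 → (4, 7);  λ_6 → (3, 10);  λ_7 → (3, 15);  λ_8 → (8, 3);  λ_9 → (4, 8);  λ_10 → (3, 15);  λ_11 → (3, 10);  λ_12 → (3, 15)

Partition of {1..12} into 5 W_19-dot-orbits:

[[1, 6, 11], [2, 8], [3, 7, 10, 12], [4, 9], [5]]


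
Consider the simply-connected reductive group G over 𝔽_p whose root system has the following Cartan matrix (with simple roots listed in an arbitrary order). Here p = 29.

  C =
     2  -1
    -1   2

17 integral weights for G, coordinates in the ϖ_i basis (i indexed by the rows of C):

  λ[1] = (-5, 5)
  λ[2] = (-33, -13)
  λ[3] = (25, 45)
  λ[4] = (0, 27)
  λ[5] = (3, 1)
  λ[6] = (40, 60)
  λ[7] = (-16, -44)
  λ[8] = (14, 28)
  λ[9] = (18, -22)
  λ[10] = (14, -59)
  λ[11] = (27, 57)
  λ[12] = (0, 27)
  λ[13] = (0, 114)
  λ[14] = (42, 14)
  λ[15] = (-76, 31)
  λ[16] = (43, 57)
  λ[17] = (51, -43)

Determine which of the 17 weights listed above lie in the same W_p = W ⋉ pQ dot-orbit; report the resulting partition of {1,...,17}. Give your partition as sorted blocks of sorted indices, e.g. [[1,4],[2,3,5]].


C ↔ A_2 under row/col permutation; |W(A_2)| = 6.

λ_j+ρ reflected into Ā_29 (⟨·,θ^∨⟩≤29); 2-tuples as given:

  λ_1 → (4, 2);  λ_2 → (3, 14);  λ_3 → (3, 14);  λ_4 → (1, 28);  λ_5 → (4, 2);  λ_6 → (3, 14);  λ_7 → (0, 14);  λ_8 → (0, 14);  λ_9 → (2, 19);  λ_10 → (0, 14);  λ_11 → (1, 28);  λ_12 → (1, 28);  λ_13 → (1, 28);  λ_14 → (0, 14);  λ_15 → (3, 14);  λ_16 → (0, 14);  λ_17 → (13, 6)

Linkage partition of the 17 weights (6 classes, p=29):

[[1, 5], [2, 3, 6, 15], [4, 11, 12, 13], [7, 8, 10, 14, 16], [9], [17]]


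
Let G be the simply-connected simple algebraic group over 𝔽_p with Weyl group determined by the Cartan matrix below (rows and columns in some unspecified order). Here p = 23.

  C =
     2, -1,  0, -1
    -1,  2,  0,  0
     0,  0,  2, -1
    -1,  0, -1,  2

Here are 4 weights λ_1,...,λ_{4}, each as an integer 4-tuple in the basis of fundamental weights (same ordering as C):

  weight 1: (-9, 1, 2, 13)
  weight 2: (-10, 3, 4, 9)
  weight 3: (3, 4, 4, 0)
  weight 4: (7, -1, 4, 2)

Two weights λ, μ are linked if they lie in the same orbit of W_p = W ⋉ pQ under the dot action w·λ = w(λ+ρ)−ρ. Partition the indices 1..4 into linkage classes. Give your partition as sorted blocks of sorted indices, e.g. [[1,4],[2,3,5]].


A_4 Cartan matrix, 4 simple roots permuted; ρ=(1,1,1,1).

Ā_23 reps of the 4 weights (A_4, coords as presented):

    1: (2, 6, 3, 6)
    2: (4, 5, 5, 1)
    3: (4, 5, 5, 1)
    4: (8, 0, 5, 3)

Partition of {1..4} into 3 W_23-dot-orbits:

[[1], [2, 3], [4]]


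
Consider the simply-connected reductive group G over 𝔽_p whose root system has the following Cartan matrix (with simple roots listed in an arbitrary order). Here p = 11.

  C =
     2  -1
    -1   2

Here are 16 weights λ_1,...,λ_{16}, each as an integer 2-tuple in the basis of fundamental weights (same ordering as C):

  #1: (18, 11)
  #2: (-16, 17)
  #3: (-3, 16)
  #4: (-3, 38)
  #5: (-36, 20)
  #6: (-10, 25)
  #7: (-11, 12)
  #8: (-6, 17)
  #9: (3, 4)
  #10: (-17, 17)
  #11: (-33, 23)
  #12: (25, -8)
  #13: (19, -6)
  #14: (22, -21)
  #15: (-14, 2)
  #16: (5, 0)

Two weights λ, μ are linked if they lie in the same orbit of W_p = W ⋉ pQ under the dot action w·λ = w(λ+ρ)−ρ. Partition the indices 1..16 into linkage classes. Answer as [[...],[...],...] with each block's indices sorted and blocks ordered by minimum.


A_2 Cartan matrix, 2 simple roots permuted; ρ=(1,1).

λ_j+ρ reflected into Ā_11 (⟨·,θ^∨⟩≤11); 2-tuples as given:

  [1] (8, 1) · [2] (4, 4) · [3] (4, 5) · [4] (2, 4) · [5] (8, 1) · [6] (2, 4) · [7] (8, 1) · [8] (2, 4) · [9] (4, 5) · [10] (4, 5) · [11] (8, 1) · [12] (4, 4) · [13] (2, 4) · [14] (8, 1) · [15] (1, 8) · [16] (6, 1)

6 distinct reps among the 16 weights ⇒ 6 W_11-linkage classes:

[[1, 5, 7, 11, 14], [2, 12], [3, 9, 10], [4, 6, 8, 13], [15], [16]]


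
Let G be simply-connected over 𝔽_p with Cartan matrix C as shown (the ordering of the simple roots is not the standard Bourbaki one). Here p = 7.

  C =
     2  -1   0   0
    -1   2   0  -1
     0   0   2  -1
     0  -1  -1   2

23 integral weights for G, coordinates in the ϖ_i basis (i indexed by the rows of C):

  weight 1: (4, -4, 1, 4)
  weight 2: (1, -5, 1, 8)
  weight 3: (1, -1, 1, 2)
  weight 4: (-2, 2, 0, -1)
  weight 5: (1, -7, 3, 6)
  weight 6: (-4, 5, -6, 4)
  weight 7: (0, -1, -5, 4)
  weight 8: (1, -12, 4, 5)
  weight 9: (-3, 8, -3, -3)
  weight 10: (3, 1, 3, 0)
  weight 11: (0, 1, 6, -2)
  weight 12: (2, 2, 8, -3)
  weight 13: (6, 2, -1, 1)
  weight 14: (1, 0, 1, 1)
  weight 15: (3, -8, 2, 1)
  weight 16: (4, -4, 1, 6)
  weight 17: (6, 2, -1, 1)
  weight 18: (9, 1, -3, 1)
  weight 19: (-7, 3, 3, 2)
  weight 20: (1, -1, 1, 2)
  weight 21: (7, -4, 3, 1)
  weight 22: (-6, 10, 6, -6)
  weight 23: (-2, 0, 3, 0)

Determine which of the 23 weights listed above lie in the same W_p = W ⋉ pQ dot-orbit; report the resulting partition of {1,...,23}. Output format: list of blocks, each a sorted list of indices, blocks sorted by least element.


A_4 Cartan matrix, 4 simple roots permuted; ρ=(1,1,1,1).

W_7-reps of the 23 weights in Ā_7 (same 4-coord order as C):

  λ_1 → (0, 3, 0, 2) · λ_2 → (2, 0, 2, 3) · λ_3 → (2, 0, 2, 3) · λ_4 → (1, 2, 1, 0) · λ_5 → (0, 2, 0, 1) · λ_6 → (1, 2, 1, 0) · λ_7 → (1, 0, 4, 1) · λ_8 → (2, 1, 2, 2) · λ_9 → (0, 3, 0, 2) · λ_10 → (0, 2, 0, 1) · λ_11 → (1, 0, 4, 1) · λ_12 → (1, 2, 1, 0) · λ_13 → (2, 0, 2, 3) · λ_14 → (2, 1, 2, 2) · λ_15 → (2, 1, 2, 2) · λ_16 → (2, 1, 2, 2) · λ_17 → (2, 0, 2, 3) · λ_18 → (0, 3, 0, 2) · λ_19 → (0, 2, 0, 1) · λ_20 → (2, 0, 2, 3) · λ_21 → (1, 2, 1, 0) · λ_22 → (1, 0, 4, 1) · λ_23 → (1, 0, 4, 1)

Linkage partition of the 23 weights (6 classes, p=7):

[[1, 9, 18], [2, 3, 13, 17, 20], [4, 6, 12, 21], [5, 10, 19], [7, 11, 22, 23], [8, 14, 15, 16]]


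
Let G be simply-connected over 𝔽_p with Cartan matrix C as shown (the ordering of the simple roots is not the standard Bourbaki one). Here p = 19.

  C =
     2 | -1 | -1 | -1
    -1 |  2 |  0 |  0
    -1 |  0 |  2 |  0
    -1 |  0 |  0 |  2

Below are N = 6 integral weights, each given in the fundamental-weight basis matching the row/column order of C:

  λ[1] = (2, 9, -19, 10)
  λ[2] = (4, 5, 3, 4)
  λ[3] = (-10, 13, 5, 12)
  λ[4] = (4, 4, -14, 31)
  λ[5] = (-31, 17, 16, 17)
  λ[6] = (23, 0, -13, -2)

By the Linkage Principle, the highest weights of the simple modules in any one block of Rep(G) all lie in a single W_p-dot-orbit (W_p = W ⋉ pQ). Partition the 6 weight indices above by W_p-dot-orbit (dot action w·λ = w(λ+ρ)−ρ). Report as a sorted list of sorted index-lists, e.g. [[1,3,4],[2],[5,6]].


Dynkin diagram of C (from the 6 off-diagonal −1 entries): D_4.

W_19-reps of the 6 weights in Ā_19 (same 4-coord order as C):

  λ_1 → (1, 5, 3, 4) · λ_2 → (1, 5, 3, 4) · λ_3 → (1, 5, 3, 4) · λ_4 → (1, 5, 3, 4) · λ_5 → (4, 1, 2, 1) · λ_6 → (4, 1, 2, 1)

Linkage partition of the 6 weights (2 classes, p=19):

[[1, 2, 3, 4], [5, 6]]


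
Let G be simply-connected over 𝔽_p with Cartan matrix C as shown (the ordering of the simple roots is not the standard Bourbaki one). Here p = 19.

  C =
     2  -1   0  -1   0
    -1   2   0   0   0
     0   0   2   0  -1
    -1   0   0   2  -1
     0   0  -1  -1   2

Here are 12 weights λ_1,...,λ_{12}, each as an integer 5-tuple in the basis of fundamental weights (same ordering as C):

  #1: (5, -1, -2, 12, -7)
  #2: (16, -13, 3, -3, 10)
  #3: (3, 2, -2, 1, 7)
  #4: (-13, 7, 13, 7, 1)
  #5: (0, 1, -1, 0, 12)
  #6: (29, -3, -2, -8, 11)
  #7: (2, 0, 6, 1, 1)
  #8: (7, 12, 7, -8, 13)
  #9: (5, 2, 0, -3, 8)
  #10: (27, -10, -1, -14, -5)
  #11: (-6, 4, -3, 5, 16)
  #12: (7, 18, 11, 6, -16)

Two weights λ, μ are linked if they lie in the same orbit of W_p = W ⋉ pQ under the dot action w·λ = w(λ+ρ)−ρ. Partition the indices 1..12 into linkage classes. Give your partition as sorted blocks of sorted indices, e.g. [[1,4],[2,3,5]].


Root system A_5: the 5×5 matrix C matches after relabeling.

Ā_19 reps of the 12 weights (A_5, coords as presented):

    1: (6, 0, 6, 6, 1)
    2: (3, 1, 7, 2, 2)
    3: (4, 3, 1, 2, 7)
    4: (3, 1, 7, 2, 2)
    5: (1, 2, 0, 1, 13)
    6: (3, 1, 7, 2, 2)
    7: (3, 1, 7, 2, 2)
    8: (3, 1, 7, 2, 2)
    9: (4, 3, 1, 2, 7)
    10: (2, 0, 4, 0, 4)
    11: (1, 2, 0, 1, 13)
    12: (0, 4, 4, 0, 8)

The 12 indices split into 6 linkage classes (same alcove rep ⇔ same W_19-dot-orbit):

[[1], [2, 4, 6, 7, 8], [3, 9], [5, 11], [10], [12]]


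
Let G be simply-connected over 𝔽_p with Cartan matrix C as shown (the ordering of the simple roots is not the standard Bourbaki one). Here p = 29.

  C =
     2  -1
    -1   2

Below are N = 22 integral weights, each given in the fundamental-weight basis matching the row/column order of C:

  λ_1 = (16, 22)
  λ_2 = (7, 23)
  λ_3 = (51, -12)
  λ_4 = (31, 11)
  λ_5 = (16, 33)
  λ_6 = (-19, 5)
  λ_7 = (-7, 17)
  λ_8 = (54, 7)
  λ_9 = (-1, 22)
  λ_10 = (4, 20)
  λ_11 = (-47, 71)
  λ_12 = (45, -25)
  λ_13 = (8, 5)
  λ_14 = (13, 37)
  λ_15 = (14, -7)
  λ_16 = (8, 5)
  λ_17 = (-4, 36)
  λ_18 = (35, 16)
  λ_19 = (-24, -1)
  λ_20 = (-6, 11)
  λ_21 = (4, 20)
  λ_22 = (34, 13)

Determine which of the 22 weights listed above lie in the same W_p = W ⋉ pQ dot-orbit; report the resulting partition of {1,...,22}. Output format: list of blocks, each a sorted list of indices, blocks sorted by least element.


C ↔ A_2 under row/col permutation; |W(A_2)| = 6.

Folding the 22 weights λ_j+ρ into Ā_29 (reps in the given 2-coord order):

  λ_1 → (6, 12) · λ_2 → (5, 21) · λ_3 → (6, 12) · λ_4 → (14, 3) · λ_5 → (5, 7) · λ_6 → (6, 12) · λ_7 → (6, 12) · λ_8 → (5, 21) · λ_9 → (0, 23) · λ_10 → (5, 21) · λ_11 → (14, 3) · λ_12 → (5, 7) · λ_13 → (9, 6) · λ_14 → (9, 6) · λ_15 → (9, 6) · λ_16 → (9, 6) · λ_17 → (5, 21) · λ_18 → (5, 7) · λ_19 → (0, 23) · λ_20 → (5, 7) · λ_21 → (5, 21) · λ_22 → (9, 6)

These 22 weights hit 6 W_29-dot-orbits; sizes (4, 5, 2, 4, 2, 5):

[[1, 3, 6, 7], [2, 8, 10, 17, 21], [4, 11], [5, 12, 18, 20], [9, 19], [13, 14, 15, 16, 22]]


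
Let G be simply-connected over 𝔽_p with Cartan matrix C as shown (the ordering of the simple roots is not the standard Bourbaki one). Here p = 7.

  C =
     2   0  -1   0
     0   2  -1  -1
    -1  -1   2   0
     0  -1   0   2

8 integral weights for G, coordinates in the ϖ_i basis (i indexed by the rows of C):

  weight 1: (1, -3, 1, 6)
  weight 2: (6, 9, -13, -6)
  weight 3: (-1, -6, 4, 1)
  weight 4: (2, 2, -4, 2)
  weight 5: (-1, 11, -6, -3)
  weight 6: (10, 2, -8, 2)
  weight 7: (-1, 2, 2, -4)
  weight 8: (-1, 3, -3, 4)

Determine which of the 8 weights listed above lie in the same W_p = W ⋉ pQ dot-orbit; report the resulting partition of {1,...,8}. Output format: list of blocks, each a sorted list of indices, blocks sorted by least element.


Dynkin diagram of C (from the 6 off-diagonal −1 entries): A_4.

Folding the 8 weights λ_j+ρ into Ā_7 (reps in the given 4-coord order):

  λ_1+ρ ↦ (0, 2, 0, 3)
  λ_2+ρ ↦ (0, 2, 0, 3)
  λ_3+ρ ↦ (0, 2, 0, 3)
  λ_4+ρ ↦ (0, 0, 3, 3)
  λ_5+ρ ↦ (0, 2, 0, 3)
  λ_6+ρ ↦ (0, 0, 3, 3)
  λ_7+ρ ↦ (0, 0, 3, 3)
  λ_8+ρ ↦ (0, 2, 0, 3)

2 distinct reps among the 8 weights ⇒ 2 W_7-linkage classes:

[[1, 2, 3, 5, 8], [4, 6, 7]]
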